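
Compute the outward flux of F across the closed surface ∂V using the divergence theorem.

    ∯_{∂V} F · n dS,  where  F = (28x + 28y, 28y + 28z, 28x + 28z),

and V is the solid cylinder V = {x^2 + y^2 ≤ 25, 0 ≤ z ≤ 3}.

By the divergence theorem,

    ∯_{∂V} F · n dS = ∭_V (∇ · F) dV.

Compute the divergence:
    ∇ · F = ∂F_x/∂x + ∂F_y/∂y + ∂F_z/∂z = 28 + 28 + 28 = 84.

In cylindrical coordinates, x = r cos(θ), y = r sin(θ), z = z, dV = r dr dθ dz, with 0 ≤ r ≤ 5, 0 ≤ θ ≤ 2π, 0 ≤ z ≤ 3.

The integrand, after substitution and multiplying by the volume element, becomes (84) · r, so

    ∭_V (∇·F) dV = ∫_0^{2π} ∫_0^{5} ∫_0^{3} (84) · r dz dr dθ.

Inner (z from 0 to 3): 252r.
Middle (r from 0 to 5): 3150.
Outer (θ from 0 to 2π): 6300π.

Therefore ∯_{∂V} F · n dS = 6300π.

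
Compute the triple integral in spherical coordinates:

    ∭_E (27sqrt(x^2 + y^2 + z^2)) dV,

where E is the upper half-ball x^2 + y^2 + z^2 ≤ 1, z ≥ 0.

In spherical coordinates, x = ρ sin(φ) cos(θ), y = ρ sin(φ) sin(θ), z = ρ cos(φ), and dV = ρ^2 sin(φ) dρ dφ dθ.

The integrand becomes 27ρ, so

    ∭_E (27sqrt(x^2 + y^2 + z^2)) dV = ∫_{0}^{2π} ∫_{0}^{π/2} ∫_{0}^{1} (27ρ) · ρ^2 sin(φ) dρ dφ dθ.

Inner (ρ): 27sin(φ)/4.
Middle (φ): 27/4.
Outer (θ): 27π/2.

Therefore the triple integral equals 27π/2.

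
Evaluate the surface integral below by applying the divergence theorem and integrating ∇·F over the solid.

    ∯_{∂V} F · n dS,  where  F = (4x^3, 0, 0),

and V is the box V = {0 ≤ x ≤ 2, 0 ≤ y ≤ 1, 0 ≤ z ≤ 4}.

By the divergence theorem,

    ∯_{∂V} F · n dS = ∭_V (∇ · F) dV.

Compute the divergence:
    ∇ · F = ∂F_x/∂x + ∂F_y/∂y + ∂F_z/∂z = 12x^2 + 0 + 0 = 12x^2.

V is a rectangular box, so dV = dx dy dz with 0 ≤ x ≤ 2, 0 ≤ y ≤ 1, 0 ≤ z ≤ 4.

Integrate (12x^2) over V as an iterated integral:

    ∭_V (∇·F) dV = ∫_0^{2} ∫_0^{1} ∫_0^{4} (12x^2) dz dy dx.

Inner (z from 0 to 4): 48x^2.
Middle (y from 0 to 1): 48x^2.
Outer (x from 0 to 2): 128.

Therefore ∯_{∂V} F · n dS = 128.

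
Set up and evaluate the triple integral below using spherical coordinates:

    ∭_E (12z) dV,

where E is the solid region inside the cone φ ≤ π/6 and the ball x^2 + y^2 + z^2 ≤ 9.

In spherical coordinates, x = ρ sin(φ) cos(θ), y = ρ sin(φ) sin(θ), z = ρ cos(φ), and dV = ρ^2 sin(φ) dρ dφ dθ.

The integrand becomes 12ρ cos(φ), so

    ∭_E (12z) dV = ∫_{0}^{2π} ∫_{0}^{π/6} ∫_{0}^{3} (12ρ cos(φ)) · ρ^2 sin(φ) dρ dφ dθ.

Inner (ρ): 243sin(2φ)/2.
Middle (φ): 243/8.
Outer (θ): 243π/4.

Therefore the triple integral equals 243π/4.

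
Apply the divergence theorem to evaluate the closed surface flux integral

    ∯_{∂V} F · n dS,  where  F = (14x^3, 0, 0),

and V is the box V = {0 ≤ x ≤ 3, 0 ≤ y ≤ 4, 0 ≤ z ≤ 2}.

By the divergence theorem,

    ∯_{∂V} F · n dS = ∭_V (∇ · F) dV.

Compute the divergence:
    ∇ · F = ∂F_x/∂x + ∂F_y/∂y + ∂F_z/∂z = 42x^2 + 0 + 0 = 42x^2.

V is a rectangular box, so dV = dx dy dz with 0 ≤ x ≤ 3, 0 ≤ y ≤ 4, 0 ≤ z ≤ 2.

Integrate (42x^2) over V as an iterated integral:

    ∭_V (∇·F) dV = ∫_0^{3} ∫_0^{4} ∫_0^{2} (42x^2) dz dy dx.

Inner (z from 0 to 2): 84x^2.
Middle (y from 0 to 4): 336x^2.
Outer (x from 0 to 3): 3024.

Therefore ∯_{∂V} F · n dS = 3024.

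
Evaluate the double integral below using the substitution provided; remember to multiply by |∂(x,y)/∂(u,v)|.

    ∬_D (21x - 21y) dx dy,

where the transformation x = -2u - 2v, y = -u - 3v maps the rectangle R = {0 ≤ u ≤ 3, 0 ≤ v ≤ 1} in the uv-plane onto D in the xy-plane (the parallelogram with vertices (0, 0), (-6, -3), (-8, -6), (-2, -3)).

Compute the Jacobian determinant of (x, y) with respect to (u, v):

    ∂(x,y)/∂(u,v) = | -2  -2 | = (-2)(-3) - (-2)(-1) = 4.
                   | -1  -3 |

Its absolute value is |J| = 4 (the area scaling factor).

Substituting x = -2u - 2v, y = -u - 3v into the integrand,

    21x - 21y → -21u + 21v,

so the integral becomes

    ∬_R (-21u + 21v) · |J| du dv = ∫_0^3 ∫_0^1 (-84u + 84v) dv du.

Inner (v): 42 - 84u.
Outer (u): -252.

Therefore ∬_D (21x - 21y) dx dy = -252.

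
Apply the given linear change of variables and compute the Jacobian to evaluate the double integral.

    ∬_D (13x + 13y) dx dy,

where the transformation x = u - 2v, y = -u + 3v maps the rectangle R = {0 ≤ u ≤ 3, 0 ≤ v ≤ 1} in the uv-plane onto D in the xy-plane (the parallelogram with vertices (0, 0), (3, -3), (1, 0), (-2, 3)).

Compute the Jacobian determinant of (x, y) with respect to (u, v):

    ∂(x,y)/∂(u,v) = | 1  -2 | = (1)(3) - (-2)(-1) = 1.
                   | -1  3 |

Its absolute value is |J| = 1 (the area scaling factor).

Substituting x = u - 2v, y = -u + 3v into the integrand,

    13x + 13y → 13v,

so the integral becomes

    ∬_R (13v) · |J| du dv = ∫_0^3 ∫_0^1 (13v) dv du.

Inner (v): 13/2.
Outer (u): 39/2.

Therefore ∬_D (13x + 13y) dx dy = 39/2.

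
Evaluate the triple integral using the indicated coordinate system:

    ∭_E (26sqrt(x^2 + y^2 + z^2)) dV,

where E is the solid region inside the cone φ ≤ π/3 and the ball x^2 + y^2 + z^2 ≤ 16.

In spherical coordinates, x = ρ sin(φ) cos(θ), y = ρ sin(φ) sin(θ), z = ρ cos(φ), and dV = ρ^2 sin(φ) dρ dφ dθ.

The integrand becomes 26ρ, so

    ∭_E (26sqrt(x^2 + y^2 + z^2)) dV = ∫_{0}^{2π} ∫_{0}^{π/3} ∫_{0}^{4} (26ρ) · ρ^2 sin(φ) dρ dφ dθ.

Inner (ρ): 1664sin(φ).
Middle (φ): 832.
Outer (θ): 1664π.

Therefore the triple integral equals 1664π.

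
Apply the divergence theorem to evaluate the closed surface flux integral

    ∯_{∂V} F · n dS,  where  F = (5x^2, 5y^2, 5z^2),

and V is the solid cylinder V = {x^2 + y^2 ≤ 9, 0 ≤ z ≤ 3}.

By the divergence theorem,

    ∯_{∂V} F · n dS = ∭_V (∇ · F) dV.

Compute the divergence:
    ∇ · F = ∂F_x/∂x + ∂F_y/∂y + ∂F_z/∂z = 10x + 10y + 10z.

In cylindrical coordinates, x = r cos(θ), y = r sin(θ), z = z, dV = r dr dθ dz, with 0 ≤ r ≤ 3, 0 ≤ θ ≤ 2π, 0 ≤ z ≤ 3.

The integrand, after substitution and multiplying by the volume element, becomes (10sqrt(2)r sin(θ + π/4) + 10z) · r, so

    ∭_V (∇·F) dV = ∫_0^{2π} ∫_0^{3} ∫_0^{3} (10sqrt(2)r sin(θ + π/4) + 10z) · r dz dr dθ.

Inner (z from 0 to 3): 15r (2sqrt(2)r sin(θ + π/4) + 3).
Middle (r from 0 to 3): 270sqrt(2)sin(θ + π/4) + 405/2.
Outer (θ from 0 to 2π): 405π.

Therefore ∯_{∂V} F · n dS = 405π.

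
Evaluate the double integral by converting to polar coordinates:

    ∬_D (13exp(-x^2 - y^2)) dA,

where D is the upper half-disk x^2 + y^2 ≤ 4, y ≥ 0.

The region D is 0 ≤ r ≤ 2, 0 ≤ θ ≤ π in polar coordinates, where x = r cos(θ), y = r sin(θ), and dA = r dr dθ.

Under the substitution, the integrand becomes 13exp(-r^2), so

    ∬_D (13exp(-x^2 - y^2)) dA = ∫_{0}^{π} ∫_{0}^{2} (13exp(-r^2)) · r dr dθ.

Inner integral (in r): ∫_{0}^{2} (13exp(-r^2)) · r dr = 13/2 - 13exp(-4)/2.

Outer integral (in θ): ∫_{0}^{π} (13/2 - 13exp(-4)/2) dθ = -13π (1 - exp(4))exp(-4)/2.

Therefore ∬_D (13exp(-x^2 - y^2)) dA = -13π (1 - exp(4))exp(-4)/2.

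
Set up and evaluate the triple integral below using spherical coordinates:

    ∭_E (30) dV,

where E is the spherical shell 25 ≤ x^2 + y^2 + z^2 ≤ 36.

In spherical coordinates, x = ρ sin(φ) cos(θ), y = ρ sin(φ) sin(θ), z = ρ cos(φ), and dV = ρ^2 sin(φ) dρ dφ dθ.

The integrand becomes 30, so

    ∭_E (30) dV = ∫_{0}^{2π} ∫_{0}^{π} ∫_{5}^{6} (30) · ρ^2 sin(φ) dρ dφ dθ.

Inner (ρ): 910sin(φ).
Middle (φ): 1820.
Outer (θ): 3640π.

Therefore the triple integral equals 3640π.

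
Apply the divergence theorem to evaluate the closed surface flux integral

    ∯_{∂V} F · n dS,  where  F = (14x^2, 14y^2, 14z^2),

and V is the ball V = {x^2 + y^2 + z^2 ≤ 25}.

By the divergence theorem,

    ∯_{∂V} F · n dS = ∭_V (∇ · F) dV.

Compute the divergence:
    ∇ · F = ∂F_x/∂x + ∂F_y/∂y + ∂F_z/∂z = 28x + 28y + 28z.

In spherical coordinates, x = ρ sin(φ) cos(θ), y = ρ sin(φ) sin(θ), z = ρ cos(φ), dV = ρ^2 sin(φ) dρ dφ dθ, with 0 ≤ ρ ≤ 5, 0 ≤ φ ≤ π, 0 ≤ θ ≤ 2π.

The integrand, after substitution and multiplying by the volume element, becomes (28ρ (sqrt(2)sin(φ)sin(θ + π/4) + cos(φ))) · ρ^2 sin(φ), so

    ∭_V (∇·F) dV = ∫_0^{2π} ∫_0^{π} ∫_0^{5} (28ρ (sqrt(2)sin(φ)sin(θ + π/4) + cos(φ))) · ρ^2 sin(φ) dρ dφ dθ.

Inner (ρ from 0 to 5): 4375(sqrt(2)sin(φ)sin(θ + π/4) + cos(φ))sin(φ).
Middle (φ from 0 to π): 4375sqrt(2)π sin(θ + π/4)/2.
Outer (θ from 0 to 2π): 0.

Therefore ∯_{∂V} F · n dS = 0.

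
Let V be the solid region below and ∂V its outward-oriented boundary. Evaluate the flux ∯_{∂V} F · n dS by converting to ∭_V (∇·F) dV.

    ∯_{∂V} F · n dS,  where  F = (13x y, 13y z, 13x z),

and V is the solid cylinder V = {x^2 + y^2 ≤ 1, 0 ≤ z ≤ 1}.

By the divergence theorem,

    ∯_{∂V} F · n dS = ∭_V (∇ · F) dV.

Compute the divergence:
    ∇ · F = ∂F_x/∂x + ∂F_y/∂y + ∂F_z/∂z = 13y + 13z + 13x = 13x + 13y + 13z.

In cylindrical coordinates, x = r cos(θ), y = r sin(θ), z = z, dV = r dr dθ dz, with 0 ≤ r ≤ 1, 0 ≤ θ ≤ 2π, 0 ≤ z ≤ 1.

The integrand, after substitution and multiplying by the volume element, becomes (13sqrt(2)r sin(θ + π/4) + 13z) · r, so

    ∭_V (∇·F) dV = ∫_0^{2π} ∫_0^{1} ∫_0^{1} (13sqrt(2)r sin(θ + π/4) + 13z) · r dz dr dθ.

Inner (z from 0 to 1): 13r (2sqrt(2)r sin(θ + π/4) + 1)/2.
Middle (r from 0 to 1): 13sqrt(2)sin(θ + π/4)/3 + 13/4.
Outer (θ from 0 to 2π): 13π/2.

Therefore ∯_{∂V} F · n dS = 13π/2.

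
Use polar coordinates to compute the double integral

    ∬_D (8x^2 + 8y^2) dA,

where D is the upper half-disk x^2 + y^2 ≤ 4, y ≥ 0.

The region D is 0 ≤ r ≤ 2, 0 ≤ θ ≤ π in polar coordinates, where x = r cos(θ), y = r sin(θ), and dA = r dr dθ.

Under the substitution, the integrand becomes 8r^2, so

    ∬_D (8x^2 + 8y^2) dA = ∫_{0}^{π} ∫_{0}^{2} (8r^2) · r dr dθ.

Inner integral (in r): ∫_{0}^{2} (8r^2) · r dr = 32.

Outer integral (in θ): ∫_{0}^{π} (32) dθ = 32π.

Therefore ∬_D (8x^2 + 8y^2) dA = 32π.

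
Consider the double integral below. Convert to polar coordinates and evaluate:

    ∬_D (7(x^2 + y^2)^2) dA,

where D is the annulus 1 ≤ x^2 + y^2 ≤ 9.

The region D is 1 ≤ r ≤ 3, 0 ≤ θ ≤ 2π in polar coordinates, where x = r cos(θ), y = r sin(θ), and dA = r dr dθ.

Under the substitution, the integrand becomes 7r^4, so

    ∬_D (7(x^2 + y^2)^2) dA = ∫_{0}^{2π} ∫_{1}^{3} (7r^4) · r dr dθ.

Inner integral (in r): ∫_{1}^{3} (7r^4) · r dr = 2548/3.

Outer integral (in θ): ∫_{0}^{2π} (2548/3) dθ = 5096π/3.

Therefore ∬_D (7(x^2 + y^2)^2) dA = 5096π/3.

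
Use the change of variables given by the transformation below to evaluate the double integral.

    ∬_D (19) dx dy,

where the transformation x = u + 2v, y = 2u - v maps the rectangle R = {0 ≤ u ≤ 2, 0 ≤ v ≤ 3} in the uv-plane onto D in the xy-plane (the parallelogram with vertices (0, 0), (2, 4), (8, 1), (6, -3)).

Compute the Jacobian determinant of (x, y) with respect to (u, v):

    ∂(x,y)/∂(u,v) = | 1  2 | = (1)(-1) - (2)(2) = -5.
                   | 2  -1 |

Its absolute value is |J| = 5 (the area scaling factor).

Substituting x = u + 2v, y = 2u - v into the integrand,

    19 → 19,

so the integral becomes

    ∬_R (19) · |J| du dv = ∫_0^2 ∫_0^3 (95) dv du.

Inner (v): 285.
Outer (u): 570.

Therefore ∬_D (19) dx dy = 570.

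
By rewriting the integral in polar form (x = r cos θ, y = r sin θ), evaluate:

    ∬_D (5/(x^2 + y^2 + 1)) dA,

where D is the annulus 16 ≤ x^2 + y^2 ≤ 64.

The region D is 4 ≤ r ≤ 8, 0 ≤ θ ≤ 2π in polar coordinates, where x = r cos(θ), y = r sin(θ), and dA = r dr dθ.

Under the substitution, the integrand becomes 5/(r^2 + 1), so

    ∬_D (5/(x^2 + y^2 + 1)) dA = ∫_{0}^{2π} ∫_{4}^{8} (5/(r^2 + 1)) · r dr dθ.

Inner integral (in r): ∫_{4}^{8} (5/(r^2 + 1)) · r dr = log(4225sqrt(1105)/4913).

Outer integral (in θ): ∫_{0}^{2π} (log(4225sqrt(1105)/4913)) dθ = log((4225sqrt(1105)/4913)^(2π)).

Therefore ∬_D (5/(x^2 + y^2 + 1)) dA = log((4225sqrt(1105)/4913)^(2π)).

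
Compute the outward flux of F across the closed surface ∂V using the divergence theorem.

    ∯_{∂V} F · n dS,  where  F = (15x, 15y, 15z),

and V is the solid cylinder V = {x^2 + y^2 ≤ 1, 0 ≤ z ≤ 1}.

By the divergence theorem,

    ∯_{∂V} F · n dS = ∭_V (∇ · F) dV.

Compute the divergence:
    ∇ · F = ∂F_x/∂x + ∂F_y/∂y + ∂F_z/∂z = 15 + 15 + 15 = 45.

In cylindrical coordinates, x = r cos(θ), y = r sin(θ), z = z, dV = r dr dθ dz, with 0 ≤ r ≤ 1, 0 ≤ θ ≤ 2π, 0 ≤ z ≤ 1.

The integrand, after substitution and multiplying by the volume element, becomes (45) · r, so

    ∭_V (∇·F) dV = ∫_0^{2π} ∫_0^{1} ∫_0^{1} (45) · r dz dr dθ.

Inner (z from 0 to 1): 45r.
Middle (r from 0 to 1): 45/2.
Outer (θ from 0 to 2π): 45π.

Therefore ∯_{∂V} F · n dS = 45π.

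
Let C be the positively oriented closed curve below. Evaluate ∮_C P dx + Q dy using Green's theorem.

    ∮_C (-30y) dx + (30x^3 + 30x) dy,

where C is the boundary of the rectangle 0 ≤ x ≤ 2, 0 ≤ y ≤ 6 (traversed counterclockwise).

Green's theorem converts the closed line integral into a double integral over the enclosed region D:

    ∮_C P dx + Q dy = ∬_D (∂Q/∂x - ∂P/∂y) dA.

Here P = -30y, Q = 30x^3 + 30x, so

    ∂Q/∂x = 90x^2 + 30,    ∂P/∂y = -30,
    ∂Q/∂x - ∂P/∂y = 90x^2 + 60.

D is the region 0 ≤ x ≤ 2, 0 ≤ y ≤ 6. Evaluating the double integral:

    ∬_D (90x^2 + 60) dA = ∫_0^{2} ∫_0^{6} (90x^2 + 60) dy dx.

Inner (y from 0 to 6): 540x^2 + 360.
Outer (x from 0 to 2): 2160.

Therefore ∮_C P dx + Q dy = 2160.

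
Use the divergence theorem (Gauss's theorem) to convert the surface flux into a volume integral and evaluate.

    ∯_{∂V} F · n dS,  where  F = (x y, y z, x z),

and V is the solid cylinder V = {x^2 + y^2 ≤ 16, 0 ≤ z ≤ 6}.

By the divergence theorem,

    ∯_{∂V} F · n dS = ∭_V (∇ · F) dV.

Compute the divergence:
    ∇ · F = ∂F_x/∂x + ∂F_y/∂y + ∂F_z/∂z = y + z + x = x + y + z.

In cylindrical coordinates, x = r cos(θ), y = r sin(θ), z = z, dV = r dr dθ dz, with 0 ≤ r ≤ 4, 0 ≤ θ ≤ 2π, 0 ≤ z ≤ 6.

The integrand, after substitution and multiplying by the volume element, becomes (sqrt(2)r sin(θ + π/4) + z) · r, so

    ∭_V (∇·F) dV = ∫_0^{2π} ∫_0^{4} ∫_0^{6} (sqrt(2)r sin(θ + π/4) + z) · r dz dr dθ.

Inner (z from 0 to 6): 6r (sqrt(2)r sin(θ + π/4) + 3).
Middle (r from 0 to 4): 128sqrt(2)sin(θ + π/4) + 144.
Outer (θ from 0 to 2π): 288π.

Therefore ∯_{∂V} F · n dS = 288π.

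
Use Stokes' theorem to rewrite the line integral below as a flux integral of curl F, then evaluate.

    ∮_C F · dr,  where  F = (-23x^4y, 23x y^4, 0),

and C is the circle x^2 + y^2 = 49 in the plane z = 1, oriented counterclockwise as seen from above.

Let S be the flat disk x^2 + y^2 ≤ 49 in the plane z = 1, with upward unit normal n̂ = ẑ. By Stokes' theorem,

    ∮_C F · dr = ∬_S (∇ × F) · n̂ dS = ∬_D (curl F)_z dA,

where D is the disk x^2 + y^2 ≤ 49.

Compute the curl of F = (-23x^4y, 23x y^4, 0):
    (∇ × F)_x = ∂F_z/∂y - ∂F_y/∂z = 0,
    (∇ × F)_y = ∂F_x/∂z - ∂F_z/∂x = 0,
    (∇ × F)_z = ∂F_y/∂x - ∂F_x/∂y = 23x^4 + 23y^4.

On z = 1, (curl F)_z = 23x^4 + 23y^4.

Convert to polar (x = r cos θ, y = r sin θ, dA = r dr dθ); the integrand becomes 23r^4(sin(θ)^4 + cos(θ)^4), so

    ∬_D (curl F)_z dA = ∫_0^{2π} ∫_0^{7} (23r^4(sin(θ)^4 + cos(θ)^4)) · r dr dθ.

Inner (r from 0 to 7): 2705927sin(θ)^4/6 + 2705927cos(θ)^4/6.
Outer (θ from 0 to 2π): 2705927π/4.

Therefore ∮_C F · dr = 2705927π/4.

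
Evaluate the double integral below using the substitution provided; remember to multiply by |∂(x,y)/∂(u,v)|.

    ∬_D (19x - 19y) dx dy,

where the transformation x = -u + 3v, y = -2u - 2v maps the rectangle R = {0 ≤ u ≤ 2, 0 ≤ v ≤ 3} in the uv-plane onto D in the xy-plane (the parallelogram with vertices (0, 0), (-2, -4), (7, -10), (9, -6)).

Compute the Jacobian determinant of (x, y) with respect to (u, v):

    ∂(x,y)/∂(u,v) = | -1  3 | = (-1)(-2) - (3)(-2) = 8.
                   | -2  -2 |

Its absolute value is |J| = 8 (the area scaling factor).

Substituting x = -u + 3v, y = -2u - 2v into the integrand,

    19x - 19y → 19u + 95v,

so the integral becomes

    ∬_R (19u + 95v) · |J| du dv = ∫_0^2 ∫_0^3 (152u + 760v) dv du.

Inner (v): 456u + 3420.
Outer (u): 7752.

Therefore ∬_D (19x - 19y) dx dy = 7752.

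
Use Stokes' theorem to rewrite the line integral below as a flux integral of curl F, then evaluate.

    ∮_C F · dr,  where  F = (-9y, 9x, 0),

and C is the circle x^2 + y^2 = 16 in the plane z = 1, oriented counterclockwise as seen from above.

Let S be the flat disk x^2 + y^2 ≤ 16 in the plane z = 1, with upward unit normal n̂ = ẑ. By Stokes' theorem,

    ∮_C F · dr = ∬_S (∇ × F) · n̂ dS = ∬_D (curl F)_z dA,

where D is the disk x^2 + y^2 ≤ 16.

Compute the curl of F = (-9y, 9x, 0):
    (∇ × F)_x = ∂F_z/∂y - ∂F_y/∂z = 0,
    (∇ × F)_y = ∂F_x/∂z - ∂F_z/∂x = 0,
    (∇ × F)_z = ∂F_y/∂x - ∂F_x/∂y = 18.

On z = 1, (curl F)_z = 18.

Convert to polar (x = r cos θ, y = r sin θ, dA = r dr dθ); the integrand becomes 18, so

    ∬_D (curl F)_z dA = ∫_0^{2π} ∫_0^{4} (18) · r dr dθ.

Inner (r from 0 to 4): 144.
Outer (θ from 0 to 2π): 288π.

Therefore ∮_C F · dr = 288π.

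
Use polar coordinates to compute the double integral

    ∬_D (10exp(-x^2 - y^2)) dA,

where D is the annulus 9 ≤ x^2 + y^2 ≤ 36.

The region D is 3 ≤ r ≤ 6, 0 ≤ θ ≤ 2π in polar coordinates, where x = r cos(θ), y = r sin(θ), and dA = r dr dθ.

Under the substitution, the integrand becomes 10exp(-r^2), so

    ∬_D (10exp(-x^2 - y^2)) dA = ∫_{0}^{2π} ∫_{3}^{6} (10exp(-r^2)) · r dr dθ.

Inner integral (in r): ∫_{3}^{6} (10exp(-r^2)) · r dr = -(5 - 5exp(27))exp(-36).

Outer integral (in θ): ∫_{0}^{2π} (-(5 - 5exp(27))exp(-36)) dθ = -10π (1 - exp(27))exp(-36).

Therefore ∬_D (10exp(-x^2 - y^2)) dA = -10π (1 - exp(27))exp(-36).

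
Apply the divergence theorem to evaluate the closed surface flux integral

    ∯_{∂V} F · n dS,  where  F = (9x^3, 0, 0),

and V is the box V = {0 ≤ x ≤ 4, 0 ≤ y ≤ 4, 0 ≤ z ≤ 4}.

By the divergence theorem,

    ∯_{∂V} F · n dS = ∭_V (∇ · F) dV.

Compute the divergence:
    ∇ · F = ∂F_x/∂x + ∂F_y/∂y + ∂F_z/∂z = 27x^2 + 0 + 0 = 27x^2.

V is a rectangular box, so dV = dx dy dz with 0 ≤ x ≤ 4, 0 ≤ y ≤ 4, 0 ≤ z ≤ 4.

Integrate (27x^2) over V as an iterated integral:

    ∭_V (∇·F) dV = ∫_0^{4} ∫_0^{4} ∫_0^{4} (27x^2) dz dy dx.

Inner (z from 0 to 4): 108x^2.
Middle (y from 0 to 4): 432x^2.
Outer (x from 0 to 4): 9216.

Therefore ∯_{∂V} F · n dS = 9216.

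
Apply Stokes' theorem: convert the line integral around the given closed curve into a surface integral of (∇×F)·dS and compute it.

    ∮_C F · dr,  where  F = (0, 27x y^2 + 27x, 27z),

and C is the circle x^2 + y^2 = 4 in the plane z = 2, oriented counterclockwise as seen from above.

Let S be the flat disk x^2 + y^2 ≤ 4 in the plane z = 2, with upward unit normal n̂ = ẑ. By Stokes' theorem,

    ∮_C F · dr = ∬_S (∇ × F) · n̂ dS = ∬_D (curl F)_z dA,

where D is the disk x^2 + y^2 ≤ 4.

Compute the curl of F = (0, 27x y^2 + 27x, 27z):
    (∇ × F)_x = ∂F_z/∂y - ∂F_y/∂z = 0,
    (∇ × F)_y = ∂F_x/∂z - ∂F_z/∂x = 0,
    (∇ × F)_z = ∂F_y/∂x - ∂F_x/∂y = 27y^2 + 27.

On z = 2, (curl F)_z = 27y^2 + 27.

Convert to polar (x = r cos θ, y = r sin θ, dA = r dr dθ); the integrand becomes 27r^2sin(θ)^2 + 27, so

    ∬_D (curl F)_z dA = ∫_0^{2π} ∫_0^{2} (27r^2sin(θ)^2 + 27) · r dr dθ.

Inner (r from 0 to 2): 108 - 54cos(2θ).
Outer (θ from 0 to 2π): 216π.

Therefore ∮_C F · dr = 216π.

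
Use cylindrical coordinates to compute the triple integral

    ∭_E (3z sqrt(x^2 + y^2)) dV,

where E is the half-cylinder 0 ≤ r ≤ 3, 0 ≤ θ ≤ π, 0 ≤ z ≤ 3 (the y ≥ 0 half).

In cylindrical coordinates, x = r cos(θ), y = r sin(θ), z = z, and dV = r dr dθ dz.

The integrand becomes 3r z, so

    ∭_E (3z sqrt(x^2 + y^2)) dV = ∫_{0}^{π} ∫_{0}^{3} ∫_{0}^{3} (3r z) · r dz dr dθ.

Inner (z): 27r^2/2.
Middle (r from 0 to 3): 243/2.
Outer (θ): 243π/2.

Therefore the triple integral equals 243π/2.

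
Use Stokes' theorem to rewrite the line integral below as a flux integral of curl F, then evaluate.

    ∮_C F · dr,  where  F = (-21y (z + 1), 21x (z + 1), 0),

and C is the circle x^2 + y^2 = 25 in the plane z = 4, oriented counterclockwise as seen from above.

Let S be the flat disk x^2 + y^2 ≤ 25 in the plane z = 4, with upward unit normal n̂ = ẑ. By Stokes' theorem,

    ∮_C F · dr = ∬_S (∇ × F) · n̂ dS = ∬_D (curl F)_z dA,

where D is the disk x^2 + y^2 ≤ 25.

Compute the curl of F = (-21y (z + 1), 21x (z + 1), 0):
    (∇ × F)_x = ∂F_z/∂y - ∂F_y/∂z = -21x,
    (∇ × F)_y = ∂F_x/∂z - ∂F_z/∂x = -21y,
    (∇ × F)_z = ∂F_y/∂x - ∂F_x/∂y = 42z + 42.

On z = 4, (curl F)_z = 210.

Convert to polar (x = r cos θ, y = r sin θ, dA = r dr dθ); the integrand becomes 210, so

    ∬_D (curl F)_z dA = ∫_0^{2π} ∫_0^{5} (210) · r dr dθ.

Inner (r from 0 to 5): 2625.
Outer (θ from 0 to 2π): 5250π.

Therefore ∮_C F · dr = 5250π.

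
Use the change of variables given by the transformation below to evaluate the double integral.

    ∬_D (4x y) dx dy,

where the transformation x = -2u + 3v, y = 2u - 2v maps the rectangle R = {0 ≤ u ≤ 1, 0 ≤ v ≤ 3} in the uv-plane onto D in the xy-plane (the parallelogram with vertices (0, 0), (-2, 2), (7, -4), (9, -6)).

Compute the Jacobian determinant of (x, y) with respect to (u, v):

    ∂(x,y)/∂(u,v) = | -2  3 | = (-2)(-2) - (3)(2) = -2.
                   | 2  -2 |

Its absolute value is |J| = 2 (the area scaling factor).

Substituting x = -2u + 3v, y = 2u - 2v into the integrand,

    4x y → -16u^2 + 40u v - 24v^2,

so the integral becomes

    ∬_R (-16u^2 + 40u v - 24v^2) · |J| du dv = ∫_0^1 ∫_0^3 (-32u^2 + 80u v - 48v^2) dv du.

Inner (v): -96u^2 + 360u - 432.
Outer (u): -284.

Therefore ∬_D (4x y) dx dy = -284.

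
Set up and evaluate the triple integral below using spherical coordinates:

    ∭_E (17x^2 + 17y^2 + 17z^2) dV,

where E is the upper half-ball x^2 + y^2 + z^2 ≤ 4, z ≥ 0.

In spherical coordinates, x = ρ sin(φ) cos(θ), y = ρ sin(φ) sin(θ), z = ρ cos(φ), and dV = ρ^2 sin(φ) dρ dφ dθ.

The integrand becomes 17ρ^2, so

    ∭_E (17x^2 + 17y^2 + 17z^2) dV = ∫_{0}^{2π} ∫_{0}^{π/2} ∫_{0}^{2} (17ρ^2) · ρ^2 sin(φ) dρ dφ dθ.

Inner (ρ): 544sin(φ)/5.
Middle (φ): 544/5.
Outer (θ): 1088π/5.

Therefore the triple integral equals 1088π/5.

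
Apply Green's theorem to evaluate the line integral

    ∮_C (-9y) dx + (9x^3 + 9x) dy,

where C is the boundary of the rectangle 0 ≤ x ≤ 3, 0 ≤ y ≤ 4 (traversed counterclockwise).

Green's theorem converts the closed line integral into a double integral over the enclosed region D:

    ∮_C P dx + Q dy = ∬_D (∂Q/∂x - ∂P/∂y) dA.

Here P = -9y, Q = 9x^3 + 9x, so

    ∂Q/∂x = 27x^2 + 9,    ∂P/∂y = -9,
    ∂Q/∂x - ∂P/∂y = 27x^2 + 18.

D is the region 0 ≤ x ≤ 3, 0 ≤ y ≤ 4. Evaluating the double integral:

    ∬_D (27x^2 + 18) dA = ∫_0^{3} ∫_0^{4} (27x^2 + 18) dy dx.

Inner (y from 0 to 4): 108x^2 + 72.
Outer (x from 0 to 3): 1188.

Therefore ∮_C P dx + Q dy = 1188.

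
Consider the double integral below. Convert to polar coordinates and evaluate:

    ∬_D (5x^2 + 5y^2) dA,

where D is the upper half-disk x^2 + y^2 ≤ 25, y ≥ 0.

The region D is 0 ≤ r ≤ 5, 0 ≤ θ ≤ π in polar coordinates, where x = r cos(θ), y = r sin(θ), and dA = r dr dθ.

Under the substitution, the integrand becomes 5r^2, so

    ∬_D (5x^2 + 5y^2) dA = ∫_{0}^{π} ∫_{0}^{5} (5r^2) · r dr dθ.

Inner integral (in r): ∫_{0}^{5} (5r^2) · r dr = 3125/4.

Outer integral (in θ): ∫_{0}^{π} (3125/4) dθ = 3125π/4.

Therefore ∬_D (5x^2 + 5y^2) dA = 3125π/4.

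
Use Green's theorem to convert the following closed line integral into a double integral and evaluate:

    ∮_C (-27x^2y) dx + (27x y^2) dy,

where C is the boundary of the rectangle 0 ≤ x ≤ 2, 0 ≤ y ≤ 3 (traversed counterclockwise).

Green's theorem converts the closed line integral into a double integral over the enclosed region D:

    ∮_C P dx + Q dy = ∬_D (∂Q/∂x - ∂P/∂y) dA.

Here P = -27x^2y, Q = 27x y^2, so

    ∂Q/∂x = 27y^2,    ∂P/∂y = -27x^2,
    ∂Q/∂x - ∂P/∂y = 27x^2 + 27y^2.

D is the region 0 ≤ x ≤ 2, 0 ≤ y ≤ 3. Evaluating the double integral:

    ∬_D (27x^2 + 27y^2) dA = ∫_0^{2} ∫_0^{3} (27x^2 + 27y^2) dy dx.

Inner (y from 0 to 3): 81x^2 + 243.
Outer (x from 0 to 2): 702.

Therefore ∮_C P dx + Q dy = 702.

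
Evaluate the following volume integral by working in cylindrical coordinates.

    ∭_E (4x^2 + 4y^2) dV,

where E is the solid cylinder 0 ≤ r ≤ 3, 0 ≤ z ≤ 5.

In cylindrical coordinates, x = r cos(θ), y = r sin(θ), z = z, and dV = r dr dθ dz.

The integrand becomes 4r^2, so

    ∭_E (4x^2 + 4y^2) dV = ∫_{0}^{2π} ∫_{0}^{3} ∫_{0}^{5} (4r^2) · r dz dr dθ.

Inner (z): 20r^3.
Middle (r from 0 to 3): 405.
Outer (θ): 810π.

Therefore the triple integral equals 810π.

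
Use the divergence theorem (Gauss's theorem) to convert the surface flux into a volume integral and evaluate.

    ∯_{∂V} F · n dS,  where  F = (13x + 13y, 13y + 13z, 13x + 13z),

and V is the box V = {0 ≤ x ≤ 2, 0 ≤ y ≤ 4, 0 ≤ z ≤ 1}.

By the divergence theorem,

    ∯_{∂V} F · n dS = ∭_V (∇ · F) dV.

Compute the divergence:
    ∇ · F = ∂F_x/∂x + ∂F_y/∂y + ∂F_z/∂z = 13 + 13 + 13 = 39.

V is a rectangular box, so dV = dx dy dz with 0 ≤ x ≤ 2, 0 ≤ y ≤ 4, 0 ≤ z ≤ 1.

Integrate (39) over V as an iterated integral:

    ∭_V (∇·F) dV = ∫_0^{2} ∫_0^{4} ∫_0^{1} (39) dz dy dx.

Inner (z from 0 to 1): 39.
Middle (y from 0 to 4): 156.
Outer (x from 0 to 2): 312.

Therefore ∯_{∂V} F · n dS = 312.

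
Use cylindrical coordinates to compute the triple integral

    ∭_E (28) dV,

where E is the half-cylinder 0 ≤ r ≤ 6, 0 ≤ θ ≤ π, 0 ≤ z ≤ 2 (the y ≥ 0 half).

In cylindrical coordinates, x = r cos(θ), y = r sin(θ), z = z, and dV = r dr dθ dz.

The integrand becomes 28, so

    ∭_E (28) dV = ∫_{0}^{π} ∫_{0}^{6} ∫_{0}^{2} (28) · r dz dr dθ.

Inner (z): 56r.
Middle (r from 0 to 6): 1008.
Outer (θ): 1008π.

Therefore the triple integral equals 1008π.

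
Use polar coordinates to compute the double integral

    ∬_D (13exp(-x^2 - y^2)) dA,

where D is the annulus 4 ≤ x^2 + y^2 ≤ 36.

The region D is 2 ≤ r ≤ 6, 0 ≤ θ ≤ 2π in polar coordinates, where x = r cos(θ), y = r sin(θ), and dA = r dr dθ.

Under the substitution, the integrand becomes 13exp(-r^2), so

    ∬_D (13exp(-x^2 - y^2)) dA = ∫_{0}^{2π} ∫_{2}^{6} (13exp(-r^2)) · r dr dθ.

Inner integral (in r): ∫_{2}^{6} (13exp(-r^2)) · r dr = -(13 - 13exp(32))exp(-36)/2.

Outer integral (in θ): ∫_{0}^{2π} (-(13 - 13exp(32))exp(-36)/2) dθ = -13π (1 - exp(32))exp(-36).

Therefore ∬_D (13exp(-x^2 - y^2)) dA = -13π (1 - exp(32))exp(-36).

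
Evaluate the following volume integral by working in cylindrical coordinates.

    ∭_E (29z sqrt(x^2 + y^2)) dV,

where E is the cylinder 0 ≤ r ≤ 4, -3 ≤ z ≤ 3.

In cylindrical coordinates, x = r cos(θ), y = r sin(θ), z = z, and dV = r dr dθ dz.

The integrand becomes 29r z, so

    ∭_E (29z sqrt(x^2 + y^2)) dV = ∫_{0}^{2π} ∫_{0}^{4} ∫_{-3}^{3} (29r z) · r dz dr dθ.

Inner (z): 0.
Middle (r from 0 to 4): 0.
Outer (θ): 0.

Therefore the triple integral equals 0.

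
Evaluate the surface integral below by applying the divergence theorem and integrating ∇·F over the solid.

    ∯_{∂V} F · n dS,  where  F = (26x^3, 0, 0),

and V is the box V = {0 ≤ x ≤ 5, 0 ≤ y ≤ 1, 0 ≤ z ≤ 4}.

By the divergence theorem,

    ∯_{∂V} F · n dS = ∭_V (∇ · F) dV.

Compute the divergence:
    ∇ · F = ∂F_x/∂x + ∂F_y/∂y + ∂F_z/∂z = 78x^2 + 0 + 0 = 78x^2.

V is a rectangular box, so dV = dx dy dz with 0 ≤ x ≤ 5, 0 ≤ y ≤ 1, 0 ≤ z ≤ 4.

Integrate (78x^2) over V as an iterated integral:

    ∭_V (∇·F) dV = ∫_0^{5} ∫_0^{1} ∫_0^{4} (78x^2) dz dy dx.

Inner (z from 0 to 4): 312x^2.
Middle (y from 0 to 1): 312x^2.
Outer (x from 0 to 5): 13000.

Therefore ∯_{∂V} F · n dS = 13000.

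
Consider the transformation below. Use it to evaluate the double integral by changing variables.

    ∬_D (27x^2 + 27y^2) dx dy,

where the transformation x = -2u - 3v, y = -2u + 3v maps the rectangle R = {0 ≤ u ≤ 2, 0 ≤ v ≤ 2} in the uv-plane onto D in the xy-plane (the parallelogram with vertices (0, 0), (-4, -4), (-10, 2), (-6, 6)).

Compute the Jacobian determinant of (x, y) with respect to (u, v):

    ∂(x,y)/∂(u,v) = | -2  -3 | = (-2)(3) - (-3)(-2) = -12.
                   | -2  3 |

Its absolute value is |J| = 12 (the area scaling factor).

Substituting x = -2u - 3v, y = -2u + 3v into the integrand,

    27x^2 + 27y^2 → 216u^2 + 486v^2,

so the integral becomes

    ∬_R (216u^2 + 486v^2) · |J| du dv = ∫_0^2 ∫_0^2 (2592u^2 + 5832v^2) dv du.

Inner (v): 5184u^2 + 15552.
Outer (u): 44928.

Therefore ∬_D (27x^2 + 27y^2) dx dy = 44928.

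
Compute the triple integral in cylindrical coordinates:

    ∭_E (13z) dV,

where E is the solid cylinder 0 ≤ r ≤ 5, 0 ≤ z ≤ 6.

In cylindrical coordinates, x = r cos(θ), y = r sin(θ), z = z, and dV = r dr dθ dz.

The integrand becomes 13z, so

    ∭_E (13z) dV = ∫_{0}^{2π} ∫_{0}^{5} ∫_{0}^{6} (13z) · r dz dr dθ.

Inner (z): 234r.
Middle (r from 0 to 5): 2925.
Outer (θ): 5850π.

Therefore the triple integral equals 5850π.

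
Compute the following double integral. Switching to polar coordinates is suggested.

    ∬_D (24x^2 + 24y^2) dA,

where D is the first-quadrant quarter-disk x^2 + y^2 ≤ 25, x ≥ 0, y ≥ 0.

The region D is 0 ≤ r ≤ 5, 0 ≤ θ ≤ π/2 in polar coordinates, where x = r cos(θ), y = r sin(θ), and dA = r dr dθ.

Under the substitution, the integrand becomes 24r^2, so

    ∬_D (24x^2 + 24y^2) dA = ∫_{0}^{π/2} ∫_{0}^{5} (24r^2) · r dr dθ.

Inner integral (in r): ∫_{0}^{5} (24r^2) · r dr = 3750.

Outer integral (in θ): ∫_{0}^{π/2} (3750) dθ = 1875π.

Therefore ∬_D (24x^2 + 24y^2) dA = 1875π.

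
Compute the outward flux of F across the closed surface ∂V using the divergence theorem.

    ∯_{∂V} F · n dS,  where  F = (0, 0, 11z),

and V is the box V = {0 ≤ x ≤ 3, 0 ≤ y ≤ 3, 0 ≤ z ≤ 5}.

By the divergence theorem,

    ∯_{∂V} F · n dS = ∭_V (∇ · F) dV.

Compute the divergence:
    ∇ · F = ∂F_x/∂x + ∂F_y/∂y + ∂F_z/∂z = 0 + 0 + 11 = 11.

V is a rectangular box, so dV = dx dy dz with 0 ≤ x ≤ 3, 0 ≤ y ≤ 3, 0 ≤ z ≤ 5.

Integrate (11) over V as an iterated integral:

    ∭_V (∇·F) dV = ∫_0^{3} ∫_0^{3} ∫_0^{5} (11) dz dy dx.

Inner (z from 0 to 5): 55.
Middle (y from 0 to 3): 165.
Outer (x from 0 to 3): 495.

Therefore ∯_{∂V} F · n dS = 495.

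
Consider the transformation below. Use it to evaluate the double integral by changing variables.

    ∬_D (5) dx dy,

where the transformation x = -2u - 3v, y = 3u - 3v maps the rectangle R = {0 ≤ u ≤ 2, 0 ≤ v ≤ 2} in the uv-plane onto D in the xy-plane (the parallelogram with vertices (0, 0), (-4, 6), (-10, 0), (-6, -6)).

Compute the Jacobian determinant of (x, y) with respect to (u, v):

    ∂(x,y)/∂(u,v) = | -2  -3 | = (-2)(-3) - (-3)(3) = 15.
                   | 3  -3 |

Its absolute value is |J| = 15 (the area scaling factor).

Substituting x = -2u - 3v, y = 3u - 3v into the integrand,

    5 → 5,

so the integral becomes

    ∬_R (5) · |J| du dv = ∫_0^2 ∫_0^2 (75) dv du.

Inner (v): 150.
Outer (u): 300.

Therefore ∬_D (5) dx dy = 300.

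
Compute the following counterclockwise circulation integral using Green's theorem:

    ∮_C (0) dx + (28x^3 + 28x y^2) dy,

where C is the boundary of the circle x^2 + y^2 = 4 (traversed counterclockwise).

Green's theorem converts the closed line integral into a double integral over the enclosed region D:

    ∮_C P dx + Q dy = ∬_D (∂Q/∂x - ∂P/∂y) dA.

Here P = 0, Q = 28x^3 + 28x y^2, so

    ∂Q/∂x = 84x^2 + 28y^2,    ∂P/∂y = 0,
    ∂Q/∂x - ∂P/∂y = 84x^2 + 28y^2.

D is the region x^2 + y^2 ≤ 4. Evaluating the double integral:

In polar coordinates (x = r cos θ, y = r sin θ, dA = r dr dθ) the integrand becomes 28r^2(cos(2θ) + 2), so

    ∬_D (84x^2 + 28y^2) dA = ∫_0^{2π} ∫_0^{2} (28r^2(cos(2θ) + 2)) · r dr dθ.

Inner (r from 0 to 2): 112cos(2θ) + 224.
Outer (θ from 0 to 2π): 448π.

Therefore ∮_C P dx + Q dy = 448π.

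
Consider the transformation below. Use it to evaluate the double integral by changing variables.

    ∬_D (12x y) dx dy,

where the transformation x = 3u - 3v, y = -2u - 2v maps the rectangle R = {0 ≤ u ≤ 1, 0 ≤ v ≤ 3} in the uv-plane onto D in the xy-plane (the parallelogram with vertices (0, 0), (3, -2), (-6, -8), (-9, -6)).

Compute the Jacobian determinant of (x, y) with respect to (u, v):

    ∂(x,y)/∂(u,v) = | 3  -3 | = (3)(-2) - (-3)(-2) = -12.
                   | -2  -2 |

Its absolute value is |J| = 12 (the area scaling factor).

Substituting x = 3u - 3v, y = -2u - 2v into the integrand,

    12x y → -72u^2 + 72v^2,

so the integral becomes

    ∬_R (-72u^2 + 72v^2) · |J| du dv = ∫_0^1 ∫_0^3 (-864u^2 + 864v^2) dv du.

Inner (v): 7776 - 2592u^2.
Outer (u): 6912.

Therefore ∬_D (12x y) dx dy = 6912.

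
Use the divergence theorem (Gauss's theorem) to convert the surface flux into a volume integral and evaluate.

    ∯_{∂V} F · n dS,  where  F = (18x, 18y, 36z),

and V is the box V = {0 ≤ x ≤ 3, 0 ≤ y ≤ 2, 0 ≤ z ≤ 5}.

By the divergence theorem,

    ∯_{∂V} F · n dS = ∭_V (∇ · F) dV.

Compute the divergence:
    ∇ · F = ∂F_x/∂x + ∂F_y/∂y + ∂F_z/∂z = 18 + 18 + 36 = 72.

V is a rectangular box, so dV = dx dy dz with 0 ≤ x ≤ 3, 0 ≤ y ≤ 2, 0 ≤ z ≤ 5.

Integrate (72) over V as an iterated integral:

    ∭_V (∇·F) dV = ∫_0^{3} ∫_0^{2} ∫_0^{5} (72) dz dy dx.

Inner (z from 0 to 5): 360.
Middle (y from 0 to 2): 720.
Outer (x from 0 to 3): 2160.

Therefore ∯_{∂V} F · n dS = 2160.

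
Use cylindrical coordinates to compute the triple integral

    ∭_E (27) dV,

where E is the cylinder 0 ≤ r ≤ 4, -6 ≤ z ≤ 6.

In cylindrical coordinates, x = r cos(θ), y = r sin(θ), z = z, and dV = r dr dθ dz.

The integrand becomes 27, so

    ∭_E (27) dV = ∫_{0}^{2π} ∫_{0}^{4} ∫_{-6}^{6} (27) · r dz dr dθ.

Inner (z): 324r.
Middle (r from 0 to 4): 2592.
Outer (θ): 5184π.

Therefore the triple integral equals 5184π.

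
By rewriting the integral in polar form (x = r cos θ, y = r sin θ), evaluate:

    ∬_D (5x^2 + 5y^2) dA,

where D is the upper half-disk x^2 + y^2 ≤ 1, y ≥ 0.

The region D is 0 ≤ r ≤ 1, 0 ≤ θ ≤ π in polar coordinates, where x = r cos(θ), y = r sin(θ), and dA = r dr dθ.

Under the substitution, the integrand becomes 5r^2, so

    ∬_D (5x^2 + 5y^2) dA = ∫_{0}^{π} ∫_{0}^{1} (5r^2) · r dr dθ.

Inner integral (in r): ∫_{0}^{1} (5r^2) · r dr = 5/4.

Outer integral (in θ): ∫_{0}^{π} (5/4) dθ = 5π/4.

Therefore ∬_D (5x^2 + 5y^2) dA = 5π/4.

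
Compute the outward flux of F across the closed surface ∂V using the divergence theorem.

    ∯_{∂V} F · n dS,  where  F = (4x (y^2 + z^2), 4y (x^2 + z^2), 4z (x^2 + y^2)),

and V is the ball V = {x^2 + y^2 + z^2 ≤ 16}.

By the divergence theorem,

    ∯_{∂V} F · n dS = ∭_V (∇ · F) dV.

Compute the divergence:
    ∇ · F = ∂F_x/∂x + ∂F_y/∂y + ∂F_z/∂z = 4y^2 + 4z^2 + 4x^2 + 4z^2 + 4x^2 + 4y^2 = 8x^2 + 8y^2 + 8z^2.

In spherical coordinates, x = ρ sin(φ) cos(θ), y = ρ sin(φ) sin(θ), z = ρ cos(φ), dV = ρ^2 sin(φ) dρ dφ dθ, with 0 ≤ ρ ≤ 4, 0 ≤ φ ≤ π, 0 ≤ θ ≤ 2π.

The integrand, after substitution and multiplying by the volume element, becomes (8ρ^2) · ρ^2 sin(φ), so

    ∭_V (∇·F) dV = ∫_0^{2π} ∫_0^{π} ∫_0^{4} (8ρ^2) · ρ^2 sin(φ) dρ dφ dθ.

Inner (ρ from 0 to 4): 8192sin(φ)/5.
Middle (φ from 0 to π): 16384/5.
Outer (θ from 0 to 2π): 32768π/5.

Therefore ∯_{∂V} F · n dS = 32768π/5.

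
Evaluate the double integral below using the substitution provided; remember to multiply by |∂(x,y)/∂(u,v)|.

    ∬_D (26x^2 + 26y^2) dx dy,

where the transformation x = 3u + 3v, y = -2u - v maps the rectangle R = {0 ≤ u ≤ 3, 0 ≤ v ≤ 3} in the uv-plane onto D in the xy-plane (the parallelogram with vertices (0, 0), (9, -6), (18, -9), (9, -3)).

Compute the Jacobian determinant of (x, y) with respect to (u, v):

    ∂(x,y)/∂(u,v) = | 3  3 | = (3)(-1) - (3)(-2) = 3.
                   | -2  -1 |

Its absolute value is |J| = 3 (the area scaling factor).

Substituting x = 3u + 3v, y = -2u - v into the integrand,

    26x^2 + 26y^2 → 338u^2 + 572u v + 260v^2,

so the integral becomes

    ∬_R (338u^2 + 572u v + 260v^2) · |J| du dv = ∫_0^3 ∫_0^3 (1014u^2 + 1716u v + 780v^2) dv du.

Inner (v): 3042u^2 + 7722u + 7020.
Outer (u): 83187.

Therefore ∬_D (26x^2 + 26y^2) dx dy = 83187.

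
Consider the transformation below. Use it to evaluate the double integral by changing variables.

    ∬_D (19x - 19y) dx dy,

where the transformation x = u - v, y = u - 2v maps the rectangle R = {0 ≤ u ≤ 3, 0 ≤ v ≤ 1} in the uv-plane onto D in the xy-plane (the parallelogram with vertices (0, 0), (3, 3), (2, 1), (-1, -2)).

Compute the Jacobian determinant of (x, y) with respect to (u, v):

    ∂(x,y)/∂(u,v) = | 1  -1 | = (1)(-2) - (-1)(1) = -1.
                   | 1  -2 |

Its absolute value is |J| = 1 (the area scaling factor).

Substituting x = u - v, y = u - 2v into the integrand,

    19x - 19y → 19v,

so the integral becomes

    ∬_R (19v) · |J| du dv = ∫_0^3 ∫_0^1 (19v) dv du.

Inner (v): 19/2.
Outer (u): 57/2.

Therefore ∬_D (19x - 19y) dx dy = 57/2.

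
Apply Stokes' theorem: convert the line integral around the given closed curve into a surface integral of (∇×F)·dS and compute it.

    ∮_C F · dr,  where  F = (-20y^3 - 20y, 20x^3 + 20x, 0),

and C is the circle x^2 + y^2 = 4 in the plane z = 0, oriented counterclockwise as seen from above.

Let S be the flat disk x^2 + y^2 ≤ 4 in the plane z = 0, with upward unit normal n̂ = ẑ. By Stokes' theorem,

    ∮_C F · dr = ∬_S (∇ × F) · n̂ dS = ∬_D (curl F)_z dA,

where D is the disk x^2 + y^2 ≤ 4.

Compute the curl of F = (-20y^3 - 20y, 20x^3 + 20x, 0):
    (∇ × F)_x = ∂F_z/∂y - ∂F_y/∂z = 0,
    (∇ × F)_y = ∂F_x/∂z - ∂F_z/∂x = 0,
    (∇ × F)_z = ∂F_y/∂x - ∂F_x/∂y = 60x^2 + 60y^2 + 40.

On z = 0, (curl F)_z = 60x^2 + 60y^2 + 40.

Convert to polar (x = r cos θ, y = r sin θ, dA = r dr dθ); the integrand becomes 60r^2 + 40, so

    ∬_D (curl F)_z dA = ∫_0^{2π} ∫_0^{2} (60r^2 + 40) · r dr dθ.

Inner (r from 0 to 2): 320.
Outer (θ from 0 to 2π): 640π.

Therefore ∮_C F · dr = 640π.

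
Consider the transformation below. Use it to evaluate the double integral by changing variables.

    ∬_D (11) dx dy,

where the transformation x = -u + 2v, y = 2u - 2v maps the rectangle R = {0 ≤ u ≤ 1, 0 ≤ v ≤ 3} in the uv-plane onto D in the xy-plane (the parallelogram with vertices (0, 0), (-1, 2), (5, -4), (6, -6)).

Compute the Jacobian determinant of (x, y) with respect to (u, v):

    ∂(x,y)/∂(u,v) = | -1  2 | = (-1)(-2) - (2)(2) = -2.
                   | 2  -2 |

Its absolute value is |J| = 2 (the area scaling factor).

Substituting x = -u + 2v, y = 2u - 2v into the integrand,

    11 → 11,

so the integral becomes

    ∬_R (11) · |J| du dv = ∫_0^1 ∫_0^3 (22) dv du.

Inner (v): 66.
Outer (u): 66.

Therefore ∬_D (11) dx dy = 66.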